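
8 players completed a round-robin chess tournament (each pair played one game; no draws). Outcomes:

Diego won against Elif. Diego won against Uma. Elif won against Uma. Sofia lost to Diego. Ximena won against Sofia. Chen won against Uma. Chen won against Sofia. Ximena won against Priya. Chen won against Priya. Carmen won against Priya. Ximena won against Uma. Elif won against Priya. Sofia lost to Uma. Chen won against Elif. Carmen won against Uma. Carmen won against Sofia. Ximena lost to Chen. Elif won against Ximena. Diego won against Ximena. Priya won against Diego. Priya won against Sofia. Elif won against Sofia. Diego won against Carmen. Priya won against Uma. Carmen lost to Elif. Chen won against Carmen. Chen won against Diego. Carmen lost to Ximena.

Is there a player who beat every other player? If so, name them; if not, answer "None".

Chen has 7 wins out of 7 opponents — a perfect record.

Chen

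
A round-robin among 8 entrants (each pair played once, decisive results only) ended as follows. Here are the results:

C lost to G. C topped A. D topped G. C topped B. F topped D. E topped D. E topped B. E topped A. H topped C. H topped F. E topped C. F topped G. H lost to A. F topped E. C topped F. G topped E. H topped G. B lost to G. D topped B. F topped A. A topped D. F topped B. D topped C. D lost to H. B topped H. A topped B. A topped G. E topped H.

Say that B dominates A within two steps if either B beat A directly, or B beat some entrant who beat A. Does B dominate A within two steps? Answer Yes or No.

B did not beat A directly.
B beat H, but each of them lost to A. No two-step path.

No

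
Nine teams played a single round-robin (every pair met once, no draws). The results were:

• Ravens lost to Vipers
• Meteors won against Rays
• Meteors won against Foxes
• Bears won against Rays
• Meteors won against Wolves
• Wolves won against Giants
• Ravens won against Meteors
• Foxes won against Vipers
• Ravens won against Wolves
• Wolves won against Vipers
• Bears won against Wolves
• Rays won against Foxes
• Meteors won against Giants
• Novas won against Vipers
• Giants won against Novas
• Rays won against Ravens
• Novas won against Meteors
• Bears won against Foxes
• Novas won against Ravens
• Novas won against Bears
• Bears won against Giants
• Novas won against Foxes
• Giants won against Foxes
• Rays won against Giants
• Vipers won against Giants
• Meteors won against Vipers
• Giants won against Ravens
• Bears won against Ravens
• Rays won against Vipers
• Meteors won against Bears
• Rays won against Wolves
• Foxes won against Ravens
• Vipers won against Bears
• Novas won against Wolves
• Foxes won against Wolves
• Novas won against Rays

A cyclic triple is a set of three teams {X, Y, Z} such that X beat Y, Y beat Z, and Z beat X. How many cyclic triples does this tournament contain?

Win totals: Giants 3, Ravens 2, Wolves 2, Foxes 3, Meteors 6, Rays 5, Novas 7, Bears 5, Vipers 3.
A team with w wins dominates both others in C(w,2) triples; summing gives 3 + 1 + 1 + 3 + 15 + 10 + 21 + 10 + 3 = 67 transitive triples.
Total triples C(9,3) = 84, so cyclic triples = 84 − 67 = 17.

17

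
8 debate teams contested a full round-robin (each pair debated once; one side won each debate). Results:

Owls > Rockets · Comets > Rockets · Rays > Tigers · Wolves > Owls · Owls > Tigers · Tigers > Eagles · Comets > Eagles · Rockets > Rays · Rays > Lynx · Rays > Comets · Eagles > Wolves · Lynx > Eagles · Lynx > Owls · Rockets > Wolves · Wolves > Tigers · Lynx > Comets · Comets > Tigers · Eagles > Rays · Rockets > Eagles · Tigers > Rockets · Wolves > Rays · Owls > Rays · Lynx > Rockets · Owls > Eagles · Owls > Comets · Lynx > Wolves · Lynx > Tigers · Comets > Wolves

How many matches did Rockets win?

3

Rockets' results: beat Wolves, Rays, Eagles; lost to Comets, Tigers, Lynx, Owls.
That is 3 wins.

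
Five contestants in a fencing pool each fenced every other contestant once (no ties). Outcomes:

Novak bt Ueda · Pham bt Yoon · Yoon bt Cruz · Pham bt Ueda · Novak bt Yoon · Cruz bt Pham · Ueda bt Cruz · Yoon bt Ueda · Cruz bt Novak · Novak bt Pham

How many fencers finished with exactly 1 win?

1

Win totals: Pham 2, Yoon 2, Novak 3, Ueda 1, Cruz 2.
Exactly 1: Ueda — 1 fencer.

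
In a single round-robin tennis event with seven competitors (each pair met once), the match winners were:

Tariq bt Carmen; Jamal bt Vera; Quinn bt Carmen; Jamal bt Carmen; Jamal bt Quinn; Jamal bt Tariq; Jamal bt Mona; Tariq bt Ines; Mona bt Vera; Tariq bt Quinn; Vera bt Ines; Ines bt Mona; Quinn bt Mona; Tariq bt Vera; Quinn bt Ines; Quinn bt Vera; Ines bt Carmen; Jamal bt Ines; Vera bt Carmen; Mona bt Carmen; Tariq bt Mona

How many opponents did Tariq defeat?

5

Tariq's results: beat Quinn, Vera, Carmen, Ines, Mona; lost to Jamal.
That is 5 wins.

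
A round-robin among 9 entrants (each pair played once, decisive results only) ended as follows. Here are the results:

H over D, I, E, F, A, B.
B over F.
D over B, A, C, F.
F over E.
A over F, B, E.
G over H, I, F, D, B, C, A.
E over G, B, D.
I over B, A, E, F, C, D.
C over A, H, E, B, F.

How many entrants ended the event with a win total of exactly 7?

Win totals: A 3, B 1, C 5, D 4, E 3, F 1, G 7, H 6, I 6.
Exactly 7: G — 1 entrant.

1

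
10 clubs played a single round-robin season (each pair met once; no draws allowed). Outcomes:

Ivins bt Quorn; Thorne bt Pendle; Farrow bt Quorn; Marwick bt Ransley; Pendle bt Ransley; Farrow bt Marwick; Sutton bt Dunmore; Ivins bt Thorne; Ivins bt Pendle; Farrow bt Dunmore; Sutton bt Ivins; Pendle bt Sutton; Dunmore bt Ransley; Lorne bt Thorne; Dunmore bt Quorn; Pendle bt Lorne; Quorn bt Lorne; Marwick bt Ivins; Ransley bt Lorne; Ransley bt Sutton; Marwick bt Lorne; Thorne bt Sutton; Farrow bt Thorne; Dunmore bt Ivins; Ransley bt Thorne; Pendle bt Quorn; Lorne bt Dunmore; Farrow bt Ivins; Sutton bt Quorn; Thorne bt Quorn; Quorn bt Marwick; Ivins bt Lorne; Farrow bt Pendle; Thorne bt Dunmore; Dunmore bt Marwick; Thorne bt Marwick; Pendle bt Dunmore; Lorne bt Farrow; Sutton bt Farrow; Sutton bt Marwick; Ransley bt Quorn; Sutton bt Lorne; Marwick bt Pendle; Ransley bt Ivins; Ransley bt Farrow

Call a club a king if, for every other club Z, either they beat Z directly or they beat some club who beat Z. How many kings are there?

Lorne reaches everyone (king).
Ivins reaches everyone (king).
Marwick reaches everyone (king).
Farrow reaches everyone (king).
Quorn cannot reach Sutton in two steps.
Dunmore reaches everyone (king).
Ransley reaches everyone (king).
Pendle reaches everyone (king).
Thorne reaches everyone (king).
Sutton reaches everyone (king).
Kings: Lorne, Ivins, Marwick, Farrow, Dunmore, Ransley, Pendle, Thorne, Sutton — 9.

9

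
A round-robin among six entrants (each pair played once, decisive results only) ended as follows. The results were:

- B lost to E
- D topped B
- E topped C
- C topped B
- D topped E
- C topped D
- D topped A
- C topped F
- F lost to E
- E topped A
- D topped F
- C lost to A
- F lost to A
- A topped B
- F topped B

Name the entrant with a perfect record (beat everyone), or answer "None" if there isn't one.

Highest win total is E with 4 (out of 5 possible).
E lost to D, so no entrant went undefeated.

None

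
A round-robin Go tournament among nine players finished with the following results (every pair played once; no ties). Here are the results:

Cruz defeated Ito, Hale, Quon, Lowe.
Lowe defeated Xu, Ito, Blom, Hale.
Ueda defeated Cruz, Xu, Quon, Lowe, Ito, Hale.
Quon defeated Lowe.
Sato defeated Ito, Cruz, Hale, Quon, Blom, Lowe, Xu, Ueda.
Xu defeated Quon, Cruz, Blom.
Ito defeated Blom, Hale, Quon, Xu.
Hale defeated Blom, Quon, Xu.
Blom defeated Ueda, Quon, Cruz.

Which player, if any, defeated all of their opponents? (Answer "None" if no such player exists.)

Sato

Sato has 8 wins out of 8 opponents — a perfect record.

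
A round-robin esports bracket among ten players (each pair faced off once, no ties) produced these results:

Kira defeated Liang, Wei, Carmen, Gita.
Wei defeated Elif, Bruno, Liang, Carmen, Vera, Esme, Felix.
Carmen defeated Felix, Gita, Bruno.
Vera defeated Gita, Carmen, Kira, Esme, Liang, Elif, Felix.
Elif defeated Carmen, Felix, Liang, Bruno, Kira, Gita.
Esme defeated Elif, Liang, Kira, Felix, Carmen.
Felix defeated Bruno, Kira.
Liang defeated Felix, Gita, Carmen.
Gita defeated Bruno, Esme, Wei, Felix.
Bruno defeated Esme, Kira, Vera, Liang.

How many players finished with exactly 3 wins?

Win totals: Carmen 3, Felix 2, Liang 3, Esme 5, Elif 6, Wei 7, Bruno 4, Gita 4, Kira 4, Vera 7.
Exactly 3: Carmen, Liang — 2 players.

2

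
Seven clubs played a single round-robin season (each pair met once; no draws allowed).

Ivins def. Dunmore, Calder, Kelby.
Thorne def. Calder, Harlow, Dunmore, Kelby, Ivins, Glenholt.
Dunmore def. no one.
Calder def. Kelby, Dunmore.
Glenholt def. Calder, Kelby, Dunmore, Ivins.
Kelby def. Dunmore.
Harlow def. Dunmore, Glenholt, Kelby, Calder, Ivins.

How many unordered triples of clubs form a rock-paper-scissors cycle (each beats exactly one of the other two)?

0

Win totals: Dunmore 0, Harlow 5, Glenholt 4, Kelby 1, Ivins 3, Calder 2, Thorne 6.
A club with w wins dominates both others in C(w,2) triples; summing gives 0 + 10 + 6 + 0 + 3 + 1 + 15 = 35 transitive triples.
Total triples C(7,3) = 35, so cyclic triples = 35 − 35 = 0.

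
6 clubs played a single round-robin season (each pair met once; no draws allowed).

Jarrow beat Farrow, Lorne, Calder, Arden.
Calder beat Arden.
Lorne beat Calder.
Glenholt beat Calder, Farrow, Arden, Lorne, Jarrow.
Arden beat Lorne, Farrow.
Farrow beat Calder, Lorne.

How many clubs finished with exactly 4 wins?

Win totals: Jarrow 4, Calder 1, Arden 2, Glenholt 5, Farrow 2, Lorne 1.
Exactly 4: Jarrow — 1 club.

1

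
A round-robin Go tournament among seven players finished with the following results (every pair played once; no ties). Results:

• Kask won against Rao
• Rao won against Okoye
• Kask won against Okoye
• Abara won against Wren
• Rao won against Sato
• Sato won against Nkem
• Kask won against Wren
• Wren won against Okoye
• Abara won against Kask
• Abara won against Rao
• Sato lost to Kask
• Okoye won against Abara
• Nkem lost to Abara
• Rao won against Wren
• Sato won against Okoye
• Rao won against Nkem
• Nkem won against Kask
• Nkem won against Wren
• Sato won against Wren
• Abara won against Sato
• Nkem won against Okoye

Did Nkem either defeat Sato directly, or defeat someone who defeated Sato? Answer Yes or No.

Yes

Nkem did not beat Sato directly.
Nkem beat Kask, Wren, Okoye. Of those, Kask beat Sato.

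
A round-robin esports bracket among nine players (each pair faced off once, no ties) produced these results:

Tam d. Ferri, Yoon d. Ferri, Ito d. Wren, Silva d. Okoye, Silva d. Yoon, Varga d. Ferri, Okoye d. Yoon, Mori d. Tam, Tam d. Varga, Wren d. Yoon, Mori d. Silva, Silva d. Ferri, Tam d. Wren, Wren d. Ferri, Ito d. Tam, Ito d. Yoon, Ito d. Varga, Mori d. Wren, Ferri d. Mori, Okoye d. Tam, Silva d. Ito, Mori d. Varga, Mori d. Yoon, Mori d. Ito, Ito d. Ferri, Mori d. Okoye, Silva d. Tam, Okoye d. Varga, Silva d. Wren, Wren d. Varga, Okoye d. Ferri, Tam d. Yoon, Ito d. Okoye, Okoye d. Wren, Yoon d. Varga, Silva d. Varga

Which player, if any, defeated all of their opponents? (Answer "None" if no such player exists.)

None

Highest win total is Silva with 7 (out of 8 possible).
Silva lost to Mori, so no player went undefeated.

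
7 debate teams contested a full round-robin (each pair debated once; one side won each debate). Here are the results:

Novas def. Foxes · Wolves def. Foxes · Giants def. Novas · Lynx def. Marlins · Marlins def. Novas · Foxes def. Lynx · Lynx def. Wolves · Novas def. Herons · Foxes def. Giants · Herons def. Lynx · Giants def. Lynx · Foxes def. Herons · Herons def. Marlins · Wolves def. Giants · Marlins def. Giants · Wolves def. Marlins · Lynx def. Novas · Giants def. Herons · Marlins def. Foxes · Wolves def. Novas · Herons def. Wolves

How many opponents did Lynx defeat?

Lynx's results: beat Novas, Wolves, Marlins; lost to Herons, Foxes, Giants.
That is 3 wins.

3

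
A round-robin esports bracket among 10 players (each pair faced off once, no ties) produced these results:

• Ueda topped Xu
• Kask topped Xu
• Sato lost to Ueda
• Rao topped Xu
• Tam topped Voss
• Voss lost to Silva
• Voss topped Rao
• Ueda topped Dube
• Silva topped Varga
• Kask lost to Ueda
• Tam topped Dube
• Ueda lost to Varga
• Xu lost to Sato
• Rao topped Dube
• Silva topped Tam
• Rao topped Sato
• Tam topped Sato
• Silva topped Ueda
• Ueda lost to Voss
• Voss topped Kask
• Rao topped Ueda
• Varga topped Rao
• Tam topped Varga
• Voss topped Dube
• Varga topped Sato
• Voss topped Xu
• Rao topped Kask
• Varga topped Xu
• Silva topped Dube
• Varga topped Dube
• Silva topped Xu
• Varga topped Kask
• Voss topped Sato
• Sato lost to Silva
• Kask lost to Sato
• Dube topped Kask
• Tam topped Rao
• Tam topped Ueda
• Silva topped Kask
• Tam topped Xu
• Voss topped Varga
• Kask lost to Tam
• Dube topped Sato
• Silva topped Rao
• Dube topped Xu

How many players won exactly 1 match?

1

Win totals: Ueda 4, Tam 8, Dube 3, Silva 9, Xu 0, Kask 1, Varga 6, Sato 2, Voss 7, Rao 5.
Exactly 1: Kask — 1 player.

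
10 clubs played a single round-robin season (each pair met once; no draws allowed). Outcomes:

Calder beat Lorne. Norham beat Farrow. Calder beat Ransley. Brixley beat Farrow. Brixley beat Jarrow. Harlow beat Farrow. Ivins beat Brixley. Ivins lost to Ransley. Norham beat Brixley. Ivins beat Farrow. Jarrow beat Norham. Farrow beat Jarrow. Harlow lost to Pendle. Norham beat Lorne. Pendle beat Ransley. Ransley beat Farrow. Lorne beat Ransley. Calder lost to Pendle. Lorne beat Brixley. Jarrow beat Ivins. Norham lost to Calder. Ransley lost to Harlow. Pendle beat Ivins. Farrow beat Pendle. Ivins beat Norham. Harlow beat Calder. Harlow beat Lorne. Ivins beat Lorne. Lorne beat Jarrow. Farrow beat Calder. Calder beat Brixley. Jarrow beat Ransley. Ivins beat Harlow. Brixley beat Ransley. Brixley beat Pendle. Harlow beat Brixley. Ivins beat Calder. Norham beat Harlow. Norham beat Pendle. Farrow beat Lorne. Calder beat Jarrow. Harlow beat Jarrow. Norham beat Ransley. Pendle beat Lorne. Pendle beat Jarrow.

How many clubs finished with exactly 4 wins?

2

Win totals: Ransley 2, Ivins 6, Farrow 4, Harlow 6, Pendle 6, Brixley 4, Norham 6, Jarrow 3, Calder 5, Lorne 3.
Exactly 4: Farrow, Brixley — 2 clubs.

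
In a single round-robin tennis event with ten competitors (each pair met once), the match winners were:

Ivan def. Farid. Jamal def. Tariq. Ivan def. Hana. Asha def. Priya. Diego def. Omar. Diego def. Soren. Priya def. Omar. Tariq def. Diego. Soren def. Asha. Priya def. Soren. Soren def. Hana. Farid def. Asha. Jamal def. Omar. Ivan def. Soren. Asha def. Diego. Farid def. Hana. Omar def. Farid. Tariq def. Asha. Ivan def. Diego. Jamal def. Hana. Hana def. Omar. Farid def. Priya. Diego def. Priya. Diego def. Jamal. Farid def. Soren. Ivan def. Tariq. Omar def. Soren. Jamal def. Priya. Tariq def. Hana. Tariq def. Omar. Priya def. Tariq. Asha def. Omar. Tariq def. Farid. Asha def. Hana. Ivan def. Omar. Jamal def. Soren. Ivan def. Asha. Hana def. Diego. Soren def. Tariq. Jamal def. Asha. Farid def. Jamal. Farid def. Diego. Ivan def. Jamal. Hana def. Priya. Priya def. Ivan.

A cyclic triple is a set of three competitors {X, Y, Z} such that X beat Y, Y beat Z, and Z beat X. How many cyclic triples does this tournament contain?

Win totals: Jamal 6, Diego 4, Ivan 8, Hana 3, Soren 3, Omar 2, Tariq 5, Asha 4, Priya 4, Farid 6.
A competitor with w wins dominates both others in C(w,2) triples; summing gives 15 + 6 + 28 + 3 + 3 + 1 + 10 + 6 + 6 + 15 = 93 transitive triples.
Total triples C(10,3) = 120, so cyclic triples = 120 − 93 = 27.

27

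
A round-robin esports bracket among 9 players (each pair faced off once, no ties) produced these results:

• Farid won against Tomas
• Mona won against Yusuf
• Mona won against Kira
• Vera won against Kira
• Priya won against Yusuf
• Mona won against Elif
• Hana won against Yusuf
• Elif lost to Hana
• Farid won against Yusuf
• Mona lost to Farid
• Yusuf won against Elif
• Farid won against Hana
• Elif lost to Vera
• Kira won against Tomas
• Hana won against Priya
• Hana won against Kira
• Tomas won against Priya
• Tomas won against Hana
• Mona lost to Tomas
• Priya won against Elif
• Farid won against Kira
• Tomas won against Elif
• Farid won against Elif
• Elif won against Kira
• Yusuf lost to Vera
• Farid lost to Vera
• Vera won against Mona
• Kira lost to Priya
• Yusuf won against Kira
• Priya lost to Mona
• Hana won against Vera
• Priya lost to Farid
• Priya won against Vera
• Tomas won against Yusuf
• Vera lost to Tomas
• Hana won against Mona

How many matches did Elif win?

1

Elif's results: beat Kira; lost to Farid, Tomas, Priya, Yusuf, Hana, Mona, Vera.
That is 1 win.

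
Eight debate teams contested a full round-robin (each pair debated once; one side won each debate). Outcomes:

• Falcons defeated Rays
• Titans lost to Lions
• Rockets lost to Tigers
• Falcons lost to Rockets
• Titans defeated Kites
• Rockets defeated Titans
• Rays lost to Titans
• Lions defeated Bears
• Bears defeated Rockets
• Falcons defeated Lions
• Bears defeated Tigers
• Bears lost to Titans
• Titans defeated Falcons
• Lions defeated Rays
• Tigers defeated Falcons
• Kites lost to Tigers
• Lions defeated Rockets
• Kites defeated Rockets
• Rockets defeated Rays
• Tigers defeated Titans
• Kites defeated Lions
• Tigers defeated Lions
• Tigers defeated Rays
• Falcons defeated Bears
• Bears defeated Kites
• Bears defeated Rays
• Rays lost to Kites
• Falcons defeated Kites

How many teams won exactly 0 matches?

1

Win totals: Tigers 6, Kites 3, Rockets 3, Lions 4, Falcons 4, Bears 4, Rays 0, Titans 4.
Exactly 0: Rays — 1 team.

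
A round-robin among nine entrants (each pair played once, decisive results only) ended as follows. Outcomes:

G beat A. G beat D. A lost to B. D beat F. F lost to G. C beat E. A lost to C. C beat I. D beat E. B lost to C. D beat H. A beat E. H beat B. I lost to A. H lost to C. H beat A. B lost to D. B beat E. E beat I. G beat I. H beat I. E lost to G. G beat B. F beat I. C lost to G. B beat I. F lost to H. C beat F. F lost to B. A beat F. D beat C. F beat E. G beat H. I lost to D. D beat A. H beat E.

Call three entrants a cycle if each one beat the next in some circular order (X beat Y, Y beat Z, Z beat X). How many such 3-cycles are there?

Win totals: A 3, B 4, C 6, D 7, E 1, F 2, G 8, H 5, I 0.
An entrant with w wins dominates both others in C(w,2) triples; summing gives 3 + 6 + 15 + 21 + 0 + 1 + 28 + 10 + 0 = 84 transitive triples.
Total triples C(9,3) = 84, so cyclic triples = 84 − 84 = 0.

0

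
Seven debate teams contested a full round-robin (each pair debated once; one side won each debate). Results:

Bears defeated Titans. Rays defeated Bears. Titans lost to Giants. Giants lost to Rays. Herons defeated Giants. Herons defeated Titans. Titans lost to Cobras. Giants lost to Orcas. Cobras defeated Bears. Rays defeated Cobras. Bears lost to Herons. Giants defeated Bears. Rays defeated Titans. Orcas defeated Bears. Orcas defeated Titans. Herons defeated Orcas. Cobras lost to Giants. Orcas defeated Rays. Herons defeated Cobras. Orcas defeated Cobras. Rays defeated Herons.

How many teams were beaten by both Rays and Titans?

Rays beat: Bears, Titans, Giants, Cobras, Herons.
Titans beat: no one.
No one was beaten by both.

0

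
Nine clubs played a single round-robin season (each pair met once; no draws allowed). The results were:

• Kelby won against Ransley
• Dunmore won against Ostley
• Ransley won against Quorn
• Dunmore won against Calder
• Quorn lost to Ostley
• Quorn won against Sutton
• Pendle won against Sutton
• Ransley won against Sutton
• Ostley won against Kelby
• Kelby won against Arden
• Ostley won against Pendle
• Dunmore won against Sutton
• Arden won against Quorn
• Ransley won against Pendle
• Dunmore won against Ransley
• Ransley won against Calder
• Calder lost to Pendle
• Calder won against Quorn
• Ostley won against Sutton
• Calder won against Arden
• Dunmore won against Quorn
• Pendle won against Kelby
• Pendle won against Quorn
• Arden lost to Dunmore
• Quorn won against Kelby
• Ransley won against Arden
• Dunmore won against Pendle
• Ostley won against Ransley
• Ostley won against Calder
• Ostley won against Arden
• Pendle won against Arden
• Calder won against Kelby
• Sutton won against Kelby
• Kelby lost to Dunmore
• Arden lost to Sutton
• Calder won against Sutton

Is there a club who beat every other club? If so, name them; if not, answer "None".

Dunmore

Dunmore has 8 wins out of 8 opponents — a perfect record.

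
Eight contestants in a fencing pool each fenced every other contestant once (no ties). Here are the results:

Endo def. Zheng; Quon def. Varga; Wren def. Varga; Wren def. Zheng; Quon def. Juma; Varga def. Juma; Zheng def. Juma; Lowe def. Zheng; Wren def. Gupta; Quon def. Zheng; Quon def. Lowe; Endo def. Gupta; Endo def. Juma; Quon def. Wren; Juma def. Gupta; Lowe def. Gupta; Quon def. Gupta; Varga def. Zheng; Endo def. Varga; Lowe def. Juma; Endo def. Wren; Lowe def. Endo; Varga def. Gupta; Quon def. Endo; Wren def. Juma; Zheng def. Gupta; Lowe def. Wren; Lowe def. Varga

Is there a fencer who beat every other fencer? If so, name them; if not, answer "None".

Quon

Quon has 7 wins out of 7 opponents — a perfect record.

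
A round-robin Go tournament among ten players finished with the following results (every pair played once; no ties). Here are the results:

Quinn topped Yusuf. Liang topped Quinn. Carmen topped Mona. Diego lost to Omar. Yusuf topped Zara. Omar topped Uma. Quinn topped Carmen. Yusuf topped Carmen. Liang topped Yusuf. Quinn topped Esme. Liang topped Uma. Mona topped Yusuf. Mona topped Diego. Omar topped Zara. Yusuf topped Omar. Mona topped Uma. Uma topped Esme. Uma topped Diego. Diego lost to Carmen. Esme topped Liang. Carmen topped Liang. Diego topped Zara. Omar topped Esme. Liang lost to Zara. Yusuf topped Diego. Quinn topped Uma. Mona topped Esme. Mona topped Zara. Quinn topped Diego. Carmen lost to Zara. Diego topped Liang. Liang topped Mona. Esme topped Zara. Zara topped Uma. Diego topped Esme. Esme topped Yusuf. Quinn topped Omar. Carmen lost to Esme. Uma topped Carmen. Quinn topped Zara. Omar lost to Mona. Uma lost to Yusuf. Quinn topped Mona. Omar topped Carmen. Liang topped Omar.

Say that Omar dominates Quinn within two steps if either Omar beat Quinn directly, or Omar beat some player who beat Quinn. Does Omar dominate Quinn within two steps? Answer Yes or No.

Omar did not beat Quinn directly.
Omar beat Diego, Esme, Uma, Carmen, Zara, but each of them lost to Quinn. No two-step path.

No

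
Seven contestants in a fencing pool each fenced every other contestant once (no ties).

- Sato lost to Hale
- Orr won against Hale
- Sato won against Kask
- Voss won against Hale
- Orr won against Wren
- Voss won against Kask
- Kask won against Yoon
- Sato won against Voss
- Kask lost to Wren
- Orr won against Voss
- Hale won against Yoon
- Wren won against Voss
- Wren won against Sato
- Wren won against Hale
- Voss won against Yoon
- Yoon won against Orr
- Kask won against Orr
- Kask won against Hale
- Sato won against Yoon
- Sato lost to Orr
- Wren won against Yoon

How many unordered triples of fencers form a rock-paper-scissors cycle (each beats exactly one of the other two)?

Win totals: Kask 3, Voss 3, Hale 2, Yoon 1, Wren 5, Orr 4, Sato 3.
A fencer with w wins dominates both others in C(w,2) triples; summing gives 3 + 3 + 1 + 0 + 10 + 6 + 3 = 26 transitive triples.
Total triples C(7,3) = 35, so cyclic triples = 35 − 26 = 9.

9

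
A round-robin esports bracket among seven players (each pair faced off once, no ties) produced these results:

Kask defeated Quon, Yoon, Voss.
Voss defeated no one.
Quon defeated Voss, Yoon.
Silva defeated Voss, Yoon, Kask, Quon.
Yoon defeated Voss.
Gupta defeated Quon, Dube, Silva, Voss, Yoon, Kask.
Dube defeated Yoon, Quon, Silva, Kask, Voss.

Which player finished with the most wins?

Win totals: Dube 5, Quon 2, Voss 0, Yoon 1, Gupta 6, Kask 3, Silva 4.
Gupta leads with 6 wins (next highest: 5).

Gupta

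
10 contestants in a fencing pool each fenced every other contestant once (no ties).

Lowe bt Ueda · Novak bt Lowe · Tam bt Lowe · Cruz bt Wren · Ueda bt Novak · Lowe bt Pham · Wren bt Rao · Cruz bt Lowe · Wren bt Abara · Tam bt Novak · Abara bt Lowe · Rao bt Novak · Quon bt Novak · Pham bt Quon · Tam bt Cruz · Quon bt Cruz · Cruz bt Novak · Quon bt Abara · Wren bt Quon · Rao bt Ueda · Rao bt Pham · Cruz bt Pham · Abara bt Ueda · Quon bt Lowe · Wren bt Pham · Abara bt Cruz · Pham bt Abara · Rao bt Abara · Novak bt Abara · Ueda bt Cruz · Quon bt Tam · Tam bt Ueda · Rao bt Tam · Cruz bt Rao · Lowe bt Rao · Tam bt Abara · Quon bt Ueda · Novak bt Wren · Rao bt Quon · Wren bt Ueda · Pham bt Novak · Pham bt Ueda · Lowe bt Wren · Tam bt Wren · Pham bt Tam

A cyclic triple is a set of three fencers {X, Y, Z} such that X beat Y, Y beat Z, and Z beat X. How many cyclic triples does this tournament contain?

32

Win totals: Novak 3, Cruz 5, Abara 3, Ueda 2, Lowe 4, Pham 5, Tam 6, Wren 5, Quon 6, Rao 6.
A fencer with w wins dominates both others in C(w,2) triples; summing gives 3 + 10 + 3 + 1 + 6 + 10 + 15 + 10 + 15 + 15 = 88 transitive triples.
Total triples C(10,3) = 120, so cyclic triples = 120 − 88 = 32.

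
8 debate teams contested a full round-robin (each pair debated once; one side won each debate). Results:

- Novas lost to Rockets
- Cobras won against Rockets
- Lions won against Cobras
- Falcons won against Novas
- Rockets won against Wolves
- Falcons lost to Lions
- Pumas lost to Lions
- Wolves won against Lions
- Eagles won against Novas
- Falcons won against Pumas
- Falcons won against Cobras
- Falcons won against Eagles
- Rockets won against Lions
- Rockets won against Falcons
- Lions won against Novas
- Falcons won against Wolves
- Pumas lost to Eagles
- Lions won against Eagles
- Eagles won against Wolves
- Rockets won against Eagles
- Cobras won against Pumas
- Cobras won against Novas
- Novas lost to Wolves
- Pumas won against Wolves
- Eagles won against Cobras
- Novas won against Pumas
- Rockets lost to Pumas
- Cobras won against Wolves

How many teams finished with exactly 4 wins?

Win totals: Eagles 4, Novas 1, Falcons 5, Cobras 4, Pumas 2, Wolves 2, Lions 5, Rockets 5.
Exactly 4: Eagles, Cobras — 2 teams.

2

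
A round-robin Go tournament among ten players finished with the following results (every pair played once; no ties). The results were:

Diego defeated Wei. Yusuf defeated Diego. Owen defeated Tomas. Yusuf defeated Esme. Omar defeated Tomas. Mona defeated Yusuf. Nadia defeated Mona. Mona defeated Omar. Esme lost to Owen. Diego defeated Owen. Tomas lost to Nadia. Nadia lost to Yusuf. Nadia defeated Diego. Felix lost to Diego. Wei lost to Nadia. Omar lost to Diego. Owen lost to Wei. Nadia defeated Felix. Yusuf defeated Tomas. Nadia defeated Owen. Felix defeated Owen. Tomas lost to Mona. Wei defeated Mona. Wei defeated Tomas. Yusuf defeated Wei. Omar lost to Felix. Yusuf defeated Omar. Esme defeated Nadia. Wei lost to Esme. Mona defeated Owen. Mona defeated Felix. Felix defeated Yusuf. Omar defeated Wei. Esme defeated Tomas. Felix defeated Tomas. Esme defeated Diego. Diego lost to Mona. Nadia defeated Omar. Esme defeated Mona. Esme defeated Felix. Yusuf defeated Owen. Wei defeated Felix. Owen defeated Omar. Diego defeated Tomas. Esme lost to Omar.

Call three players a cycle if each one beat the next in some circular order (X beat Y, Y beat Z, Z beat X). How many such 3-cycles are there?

20

Win totals: Esme 6, Owen 3, Yusuf 7, Felix 4, Mona 6, Diego 5, Wei 4, Nadia 7, Tomas 0, Omar 3.
A player with w wins dominates both others in C(w,2) triples; summing gives 15 + 3 + 21 + 6 + 15 + 10 + 6 + 21 + 0 + 3 = 100 transitive triples.
Total triples C(10,3) = 120, so cyclic triples = 120 − 100 = 20.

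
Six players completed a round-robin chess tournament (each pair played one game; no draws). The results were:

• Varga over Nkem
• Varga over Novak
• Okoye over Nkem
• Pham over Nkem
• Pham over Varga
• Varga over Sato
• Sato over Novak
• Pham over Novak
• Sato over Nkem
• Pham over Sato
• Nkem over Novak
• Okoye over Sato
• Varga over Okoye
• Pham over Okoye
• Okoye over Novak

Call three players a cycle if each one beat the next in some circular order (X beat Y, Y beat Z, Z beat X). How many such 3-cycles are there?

Of the C(6,3) = 20 triples, the cyclic ones are: none.
That is 0.

0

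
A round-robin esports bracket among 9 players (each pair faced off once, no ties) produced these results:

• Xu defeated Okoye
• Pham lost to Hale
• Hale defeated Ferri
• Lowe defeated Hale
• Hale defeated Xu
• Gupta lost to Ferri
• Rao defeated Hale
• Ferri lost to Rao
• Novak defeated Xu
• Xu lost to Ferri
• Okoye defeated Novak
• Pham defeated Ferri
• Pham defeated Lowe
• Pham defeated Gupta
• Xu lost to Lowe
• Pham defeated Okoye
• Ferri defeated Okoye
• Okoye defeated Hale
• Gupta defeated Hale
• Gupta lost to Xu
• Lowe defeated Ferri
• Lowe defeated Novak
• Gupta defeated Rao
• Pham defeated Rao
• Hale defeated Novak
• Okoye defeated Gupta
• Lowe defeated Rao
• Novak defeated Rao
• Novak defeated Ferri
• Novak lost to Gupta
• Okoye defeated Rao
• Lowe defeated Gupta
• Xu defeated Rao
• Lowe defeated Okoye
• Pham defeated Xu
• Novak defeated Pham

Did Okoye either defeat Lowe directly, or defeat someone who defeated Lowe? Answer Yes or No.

Okoye did not beat Lowe directly.
Okoye beat Rao, Hale, Gupta, Novak, but each of them lost to Lowe. No two-step path.

No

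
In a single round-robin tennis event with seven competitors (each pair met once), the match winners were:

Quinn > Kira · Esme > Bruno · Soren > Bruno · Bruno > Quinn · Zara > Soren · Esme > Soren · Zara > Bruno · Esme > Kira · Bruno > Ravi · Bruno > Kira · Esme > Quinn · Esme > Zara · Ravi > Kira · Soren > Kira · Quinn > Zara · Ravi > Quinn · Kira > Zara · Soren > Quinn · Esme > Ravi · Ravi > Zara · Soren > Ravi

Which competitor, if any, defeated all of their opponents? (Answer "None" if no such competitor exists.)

Esme

Esme has 6 wins out of 6 opponents — a perfect record.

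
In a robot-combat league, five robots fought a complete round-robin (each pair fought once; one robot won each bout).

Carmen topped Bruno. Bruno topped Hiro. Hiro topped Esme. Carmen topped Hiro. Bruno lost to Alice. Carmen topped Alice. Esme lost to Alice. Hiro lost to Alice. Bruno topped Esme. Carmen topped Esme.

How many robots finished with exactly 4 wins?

1

Win totals: Alice 3, Carmen 4, Esme 0, Hiro 1, Bruno 2.
Exactly 4: Carmen — 1 robot.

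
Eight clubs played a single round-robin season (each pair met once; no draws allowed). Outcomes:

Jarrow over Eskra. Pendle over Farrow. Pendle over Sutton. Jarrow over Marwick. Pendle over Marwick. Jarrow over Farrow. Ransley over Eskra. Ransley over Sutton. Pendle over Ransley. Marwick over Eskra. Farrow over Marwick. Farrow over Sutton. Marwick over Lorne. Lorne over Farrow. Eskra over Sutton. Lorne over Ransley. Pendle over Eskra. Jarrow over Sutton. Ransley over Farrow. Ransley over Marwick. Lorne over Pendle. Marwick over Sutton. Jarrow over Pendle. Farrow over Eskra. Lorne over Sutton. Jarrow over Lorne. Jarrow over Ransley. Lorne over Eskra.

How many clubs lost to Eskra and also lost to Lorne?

1

Eskra beat: Sutton.
Lorne beat: Sutton, Ransley, Eskra, Pendle, Farrow.
Both beat: Sutton — 1.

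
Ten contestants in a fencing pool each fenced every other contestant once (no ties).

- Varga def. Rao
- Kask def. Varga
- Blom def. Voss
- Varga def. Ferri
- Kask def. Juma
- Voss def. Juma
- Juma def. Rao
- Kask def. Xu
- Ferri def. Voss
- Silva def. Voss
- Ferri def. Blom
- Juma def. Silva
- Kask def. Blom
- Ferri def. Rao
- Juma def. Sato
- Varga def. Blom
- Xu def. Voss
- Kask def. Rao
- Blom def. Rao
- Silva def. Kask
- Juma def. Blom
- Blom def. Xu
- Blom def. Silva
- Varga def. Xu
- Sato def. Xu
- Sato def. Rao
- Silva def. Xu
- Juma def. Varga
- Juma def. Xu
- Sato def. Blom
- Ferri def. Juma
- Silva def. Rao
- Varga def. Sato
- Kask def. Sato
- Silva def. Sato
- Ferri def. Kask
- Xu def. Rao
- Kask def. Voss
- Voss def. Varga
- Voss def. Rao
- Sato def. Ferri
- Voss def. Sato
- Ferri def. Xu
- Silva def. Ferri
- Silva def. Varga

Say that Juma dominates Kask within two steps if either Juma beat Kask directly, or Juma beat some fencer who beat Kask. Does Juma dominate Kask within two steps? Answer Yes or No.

Juma did not beat Kask directly.
Juma beat Silva, Varga, Rao, Xu, Sato, Blom. Of those, Silva beat Kask.

Yes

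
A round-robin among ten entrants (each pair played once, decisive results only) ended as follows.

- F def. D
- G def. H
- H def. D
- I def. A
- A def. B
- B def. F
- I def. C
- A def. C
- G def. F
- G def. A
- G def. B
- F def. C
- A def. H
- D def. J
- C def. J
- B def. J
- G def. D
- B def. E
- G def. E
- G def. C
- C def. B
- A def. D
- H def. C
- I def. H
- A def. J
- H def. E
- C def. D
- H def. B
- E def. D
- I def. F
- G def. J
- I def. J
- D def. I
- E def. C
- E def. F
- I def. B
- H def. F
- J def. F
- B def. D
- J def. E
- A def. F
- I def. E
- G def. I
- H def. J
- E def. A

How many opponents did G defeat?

G's results: beat A, B, C, D, E, F, H, I, J; lost to no one.
That is 9 wins.

9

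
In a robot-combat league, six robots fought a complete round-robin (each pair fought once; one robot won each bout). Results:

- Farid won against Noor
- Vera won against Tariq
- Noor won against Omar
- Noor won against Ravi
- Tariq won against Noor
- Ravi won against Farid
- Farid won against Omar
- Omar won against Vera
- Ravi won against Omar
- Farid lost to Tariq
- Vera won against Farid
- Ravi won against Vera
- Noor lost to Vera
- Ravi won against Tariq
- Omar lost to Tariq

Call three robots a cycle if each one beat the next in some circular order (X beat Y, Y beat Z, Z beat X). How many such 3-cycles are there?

Of the C(6,3) = 20 triples, the cyclic ones are: {Vera, Tariq, Omar}; {Vera, Farid, Omar}; {Vera, Ravi, Noor}; {Vera, Omar, Noor}; {Tariq, Ravi, Noor}; {Farid, Ravi, Noor}.
That is 6.

6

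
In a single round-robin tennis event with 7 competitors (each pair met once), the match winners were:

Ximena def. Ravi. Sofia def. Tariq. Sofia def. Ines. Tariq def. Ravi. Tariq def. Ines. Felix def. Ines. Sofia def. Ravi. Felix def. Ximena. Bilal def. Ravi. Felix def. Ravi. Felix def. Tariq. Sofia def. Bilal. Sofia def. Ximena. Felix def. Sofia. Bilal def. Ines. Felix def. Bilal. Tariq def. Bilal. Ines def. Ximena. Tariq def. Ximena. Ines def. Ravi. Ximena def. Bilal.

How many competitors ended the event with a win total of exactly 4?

1

Win totals: Ravi 0, Tariq 4, Sofia 5, Felix 6, Ximena 2, Bilal 2, Ines 2.
Exactly 4: Tariq — 1 competitor.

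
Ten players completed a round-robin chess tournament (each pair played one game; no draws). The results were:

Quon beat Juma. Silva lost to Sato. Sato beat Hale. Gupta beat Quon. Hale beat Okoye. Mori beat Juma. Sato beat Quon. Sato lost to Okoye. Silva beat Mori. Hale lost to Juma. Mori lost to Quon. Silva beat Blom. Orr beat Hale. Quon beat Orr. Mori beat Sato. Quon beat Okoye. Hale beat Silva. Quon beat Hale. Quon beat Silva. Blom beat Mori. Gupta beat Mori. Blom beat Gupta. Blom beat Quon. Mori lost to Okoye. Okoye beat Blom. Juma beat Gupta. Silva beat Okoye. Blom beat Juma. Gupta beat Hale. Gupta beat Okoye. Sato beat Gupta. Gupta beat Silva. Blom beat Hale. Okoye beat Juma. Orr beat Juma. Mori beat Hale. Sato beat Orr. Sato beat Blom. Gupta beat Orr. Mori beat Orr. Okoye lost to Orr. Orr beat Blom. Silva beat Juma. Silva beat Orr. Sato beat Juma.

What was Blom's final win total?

Blom's results: beat Quon, Hale, Gupta, Juma, Mori; lost to Silva, Okoye, Sato, Orr.
That is 5 wins.

5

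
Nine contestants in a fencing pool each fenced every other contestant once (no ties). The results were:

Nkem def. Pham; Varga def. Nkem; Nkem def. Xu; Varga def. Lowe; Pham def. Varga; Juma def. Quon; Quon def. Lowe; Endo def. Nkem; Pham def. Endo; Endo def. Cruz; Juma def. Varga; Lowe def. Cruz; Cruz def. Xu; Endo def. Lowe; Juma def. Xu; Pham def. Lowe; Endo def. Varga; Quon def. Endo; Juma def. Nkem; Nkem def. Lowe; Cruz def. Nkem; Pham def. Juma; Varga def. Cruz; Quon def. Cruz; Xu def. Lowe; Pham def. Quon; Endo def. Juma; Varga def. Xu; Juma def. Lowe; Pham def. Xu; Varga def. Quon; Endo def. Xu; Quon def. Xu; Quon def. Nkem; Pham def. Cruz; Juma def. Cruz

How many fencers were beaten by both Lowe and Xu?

0

Lowe beat: Cruz.
Xu beat: Lowe.
No one was beaten by both.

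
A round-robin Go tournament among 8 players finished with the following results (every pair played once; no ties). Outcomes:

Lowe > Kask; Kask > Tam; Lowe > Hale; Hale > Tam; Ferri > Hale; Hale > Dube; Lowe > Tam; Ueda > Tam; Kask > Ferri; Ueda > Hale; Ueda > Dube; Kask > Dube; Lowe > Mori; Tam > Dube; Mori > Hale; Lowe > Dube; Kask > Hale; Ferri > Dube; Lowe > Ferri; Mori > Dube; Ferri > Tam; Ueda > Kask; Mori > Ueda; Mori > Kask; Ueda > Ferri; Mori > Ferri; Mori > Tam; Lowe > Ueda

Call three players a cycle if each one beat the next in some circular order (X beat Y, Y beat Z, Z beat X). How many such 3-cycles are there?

Win totals: Dube 0, Ferri 3, Tam 1, Mori 6, Hale 2, Lowe 7, Kask 4, Ueda 5.
A player with w wins dominates both others in C(w,2) triples; summing gives 0 + 3 + 0 + 15 + 1 + 21 + 6 + 10 = 56 transitive triples.
Total triples C(8,3) = 56, so cyclic triples = 56 − 56 = 0.

0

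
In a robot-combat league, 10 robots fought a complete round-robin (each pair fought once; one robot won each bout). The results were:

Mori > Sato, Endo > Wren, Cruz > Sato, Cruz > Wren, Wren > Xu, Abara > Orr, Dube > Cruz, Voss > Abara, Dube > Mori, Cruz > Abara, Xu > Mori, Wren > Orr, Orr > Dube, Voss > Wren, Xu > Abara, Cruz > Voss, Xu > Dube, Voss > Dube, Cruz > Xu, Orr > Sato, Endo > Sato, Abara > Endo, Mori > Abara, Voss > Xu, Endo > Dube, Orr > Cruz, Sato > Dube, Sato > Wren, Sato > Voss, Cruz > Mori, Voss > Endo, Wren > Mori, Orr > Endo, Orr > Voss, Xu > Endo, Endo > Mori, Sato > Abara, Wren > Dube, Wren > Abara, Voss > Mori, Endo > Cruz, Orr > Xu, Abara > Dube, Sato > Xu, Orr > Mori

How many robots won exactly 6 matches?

Win totals: Sato 5, Dube 2, Orr 7, Xu 4, Cruz 6, Mori 2, Abara 3, Voss 6, Endo 5, Wren 5.
Exactly 6: Cruz, Voss — 2 robots.

2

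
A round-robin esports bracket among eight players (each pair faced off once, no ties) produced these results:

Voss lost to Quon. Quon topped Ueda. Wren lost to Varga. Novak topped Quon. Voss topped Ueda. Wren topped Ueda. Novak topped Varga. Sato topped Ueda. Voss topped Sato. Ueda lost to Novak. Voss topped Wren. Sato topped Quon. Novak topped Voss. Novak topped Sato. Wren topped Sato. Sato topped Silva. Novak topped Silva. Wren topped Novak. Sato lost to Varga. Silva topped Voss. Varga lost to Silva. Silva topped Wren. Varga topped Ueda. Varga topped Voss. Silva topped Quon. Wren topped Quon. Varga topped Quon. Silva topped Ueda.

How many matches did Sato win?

Sato's results: beat Quon, Silva, Ueda; lost to Voss, Novak, Wren, Varga.
That is 3 wins.

3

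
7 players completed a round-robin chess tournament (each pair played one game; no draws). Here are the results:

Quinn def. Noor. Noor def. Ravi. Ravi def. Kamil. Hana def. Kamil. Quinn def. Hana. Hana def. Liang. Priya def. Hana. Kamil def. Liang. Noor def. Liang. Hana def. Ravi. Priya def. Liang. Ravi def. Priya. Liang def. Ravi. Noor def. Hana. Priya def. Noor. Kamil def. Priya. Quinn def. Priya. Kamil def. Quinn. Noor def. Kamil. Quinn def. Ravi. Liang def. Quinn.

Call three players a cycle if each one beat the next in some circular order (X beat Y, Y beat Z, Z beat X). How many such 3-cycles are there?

Win totals: Ravi 2, Noor 4, Kamil 3, Priya 3, Quinn 4, Liang 2, Hana 3.
A player with w wins dominates both others in C(w,2) triples; summing gives 1 + 6 + 3 + 3 + 6 + 1 + 3 = 23 transitive triples.
Total triples C(7,3) = 35, so cyclic triples = 35 − 23 = 12.

12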